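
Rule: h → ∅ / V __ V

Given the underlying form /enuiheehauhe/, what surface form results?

enuieeaue

/h/ occurs between vowels /i/ and /e/, so it deletes.
/h/ occurs between vowels /e/ and /a/, so it deletes.
/h/ occurs between vowels /u/ and /e/, so it deletes.
Surface form: [enuieeaue].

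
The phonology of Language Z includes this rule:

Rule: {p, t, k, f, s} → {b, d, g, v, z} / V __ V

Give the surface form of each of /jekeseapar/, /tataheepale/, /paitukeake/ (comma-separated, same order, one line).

/jekeseapar/: /k/ is a voiceless obstruent between vowels /e/ and /e/, so it voices to [g]. /s/ is a voiceless obstruent between vowels /e/ and /e/, so it voices to [z]. /p/ is a voiceless obstruent between vowels /a/ and /a/, so it voices to [b]. → [jegezeabar].
/tataheepale/: /t/ is a voiceless obstruent between vowels /a/ and /a/, so it voices to [d]. /p/ is a voiceless obstruent between vowels /e/ and /a/, so it voices to [b]. → [tadaheebale].
/paitukeake/: /t/ is a voiceless obstruent between vowels /i/ and /u/, so it voices to [d]. /k/ is a voiceless obstruent between vowels /u/ and /e/, so it voices to [g]. /k/ is a voiceless obstruent between vowels /a/ and /e/, so it voices to [g]. → [paidugeage].

jegezeabar, tadaheebale, paidugeage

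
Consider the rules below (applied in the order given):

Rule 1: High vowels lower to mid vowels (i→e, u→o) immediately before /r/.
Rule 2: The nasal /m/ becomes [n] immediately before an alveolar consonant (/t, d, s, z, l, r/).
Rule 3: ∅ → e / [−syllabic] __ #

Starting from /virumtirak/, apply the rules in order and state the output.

Rule 1 (pre-rhotic lowering): /i/ is a high vowel immediately before /r/, so it lowers to [e]. /i/ is a high vowel immediately before /r/, so it lowers to [e]. /virumtirak/ → verumterak.
Rule 2 (nasal place assimilation): /m/ precedes the alveolar consonant /t/, so it assimilates in place to [n]. /verumterak/ → verunterak.
Rule 3 (final e-epenthesis): the form ends in the consonant /k/, so [e] is inserted word-finally. /verunterak/ → verunterake.

verunterake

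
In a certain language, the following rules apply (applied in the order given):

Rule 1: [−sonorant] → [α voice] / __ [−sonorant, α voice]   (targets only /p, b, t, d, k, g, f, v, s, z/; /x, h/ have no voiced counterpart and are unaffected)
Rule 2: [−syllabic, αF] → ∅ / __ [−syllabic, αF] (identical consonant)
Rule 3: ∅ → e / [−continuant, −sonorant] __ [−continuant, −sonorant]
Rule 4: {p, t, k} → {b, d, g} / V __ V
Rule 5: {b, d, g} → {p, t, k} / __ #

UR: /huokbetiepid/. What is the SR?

Rule 1 (regressive voicing assimilation): /k/ precedes the voiced obstruent /b/, so it voices to [g] by assimilation. /huokbetiepid/ → huogbetiepid.
Rule 2 (degemination): no segment meets the environment; /huogbetiepid/ is unchanged.
Rule 3 (stop-cluster e-epenthesis): /g/ and /b/ form a stop–stop cluster, so [e] is inserted between them. /huogbetiepid/ → huogebetiepid.
Rule 4 (intervocalic voicing): /t/ is a voiceless stop between vowels /e/ and /i/, so it voices to [d]. /p/ is a voiceless stop between vowels /e/ and /i/, so it voices to [b]. /huogebetiepid/ → huogebediebid.
Rule 5 (final devoicing): /d/ is a voiced stop in word-final position, so it devoices to [t]. /huogebediebid/ → huogebediebit.

huogebediebit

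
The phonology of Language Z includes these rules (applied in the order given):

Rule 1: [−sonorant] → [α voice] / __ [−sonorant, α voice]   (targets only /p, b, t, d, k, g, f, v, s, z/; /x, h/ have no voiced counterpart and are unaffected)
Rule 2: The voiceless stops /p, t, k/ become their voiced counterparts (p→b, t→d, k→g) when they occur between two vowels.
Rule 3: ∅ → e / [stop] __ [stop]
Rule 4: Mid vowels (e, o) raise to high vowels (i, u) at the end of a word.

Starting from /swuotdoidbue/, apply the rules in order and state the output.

Rule 1 (regressive voicing assimilation): /t/ precedes the voiced obstruent /d/, so it voices to [d] by assimilation. /swuotdoidbue/ → swuoddoidbue.
Rule 2 (intervocalic voicing): no segment meets the environment; /swuoddoidbue/ is unchanged.
Rule 3 (stop-cluster e-epenthesis): /d/ and /d/ form a stop–stop cluster, so [e] is inserted between them. /d/ and /b/ form a stop–stop cluster, so [e] is inserted between them. /swuoddoidbue/ → swuodedoidebue.
Rule 4 (final vowel raising): /e/ is a mid vowel in word-final position, so it raises to [i]. /swuodedoidebue/ → swuodedoidebui.

swuodedoidebui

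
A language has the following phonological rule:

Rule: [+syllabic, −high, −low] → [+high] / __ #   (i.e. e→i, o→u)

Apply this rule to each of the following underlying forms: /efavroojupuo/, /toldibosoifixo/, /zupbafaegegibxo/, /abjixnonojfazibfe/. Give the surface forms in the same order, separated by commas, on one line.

/efavroojupuo/: /o/ is a mid vowel in word-final position, so it raises to [u]. → [efavroojupuu].
/toldibosoifixo/: /o/ is a mid vowel in word-final position, so it raises to [u]. → [toldibosoifixu].
/zupbafaegegibxo/: /o/ is a mid vowel in word-final position, so it raises to [u]. → [zupbafaegegibxu].
/abjixnonojfazibfe/: /e/ is a mid vowel in word-final position, so it raises to [i]. → [abjixnonojfazibfi].

efavroojupuu, toldibosoifixu, zupbafaegegibxu, abjixnonojfazibfi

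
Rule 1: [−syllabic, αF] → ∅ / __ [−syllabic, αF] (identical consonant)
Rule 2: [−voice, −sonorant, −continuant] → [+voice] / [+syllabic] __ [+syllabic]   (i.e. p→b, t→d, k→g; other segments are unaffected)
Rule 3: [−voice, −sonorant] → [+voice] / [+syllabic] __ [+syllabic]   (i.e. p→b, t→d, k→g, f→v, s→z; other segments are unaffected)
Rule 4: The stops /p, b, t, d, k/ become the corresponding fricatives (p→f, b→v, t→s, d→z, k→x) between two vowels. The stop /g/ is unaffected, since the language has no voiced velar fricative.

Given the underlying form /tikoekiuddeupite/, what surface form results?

Rule 1 (degemination): /dd/ is a geminate; the first /d/ deletes. /tikoekiuddeupite/ → tikoekiudeupite.
Rule 2 (intervocalic voicing): /k/ is a voiceless stop between vowels /i/ and /o/, so it voices to [g]. /k/ is a voiceless stop between vowels /e/ and /i/, so it voices to [g]. /p/ is a voiceless stop between vowels /u/ and /i/, so it voices to [b]. /t/ is a voiceless stop between vowels /i/ and /e/, so it voices to [d]. /tikoekiudeupite/ → tigoegiudeubide.
Rule 3 (intervocalic voicing): no segment meets the environment; /tigoegiudeubide/ is unchanged.
Rule 4 (intervocalic spirantization): /d/ is a stop between vowels /u/ and /e/, so it spirantizes to the fricative [z]. /b/ is a stop between vowels /u/ and /i/, so it spirantizes to the fricative [v]. /d/ is a stop between vowels /i/ and /e/, so it spirantizes to the fricative [z]. /tigoegiudeubide/ → tigoegiuzeuvize.

tigoegiuzeuvize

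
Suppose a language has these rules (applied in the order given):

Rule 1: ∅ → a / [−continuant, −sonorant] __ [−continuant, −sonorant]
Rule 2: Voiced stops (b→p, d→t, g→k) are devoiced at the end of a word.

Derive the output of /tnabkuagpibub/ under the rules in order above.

Rule 1 (stop-cluster a-epenthesis): /b/ and /k/ form a stop–stop cluster, so [a] is inserted between them. /g/ and /p/ form a stop–stop cluster, so [a] is inserted between them. /tnabkuagpibub/ → tnabakuagapibub.
Rule 2 (final devoicing): /b/ is a voiced stop in word-final position, so it devoices to [p]. /tnabakuagapibub/ → tnabakuagapibup.

tnabakuagapibup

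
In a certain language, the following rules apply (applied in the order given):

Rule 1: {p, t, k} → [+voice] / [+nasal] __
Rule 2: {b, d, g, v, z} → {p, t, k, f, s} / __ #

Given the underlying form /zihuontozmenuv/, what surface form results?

Rule 1 (post-nasal voicing): /t/ is a voiceless stop immediately after the nasal /n/, so it voices to [d]. /zihuontozmenuv/ → zihuondozmenuv.
Rule 2 (final devoicing): /v/ is a voiced obstruent in word-final position, so it devoices to [f]. /zihuondozmenuv/ → zihuondozmenuf.

zihuondozmenuf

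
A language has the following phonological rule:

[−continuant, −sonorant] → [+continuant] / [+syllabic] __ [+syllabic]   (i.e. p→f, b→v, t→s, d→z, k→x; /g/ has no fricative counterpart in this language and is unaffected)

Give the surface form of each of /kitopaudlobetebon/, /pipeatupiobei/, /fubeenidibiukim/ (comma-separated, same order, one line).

kisofaudlovesevon, pifeasufiovei, fuveeniziviuxim

/kitopaudlobetebon/: /t/ is a stop between vowels /i/ and /o/, so it spirantizes to the fricative [s]. /p/ is a stop between vowels /o/ and /a/, so it spirantizes to the fricative [f]. /b/ is a stop between vowels /o/ and /e/, so it spirantizes to the fricative [v]. /t/ is a stop between vowels /e/ and /e/, so it spirantizes to the fricative [s]. /b/ is a stop between vowels /e/ and /o/, so it spirantizes to the fricative [v]. → [kisofaudlovesevon].
/pipeatupiobei/: /p/ is a stop between vowels /i/ and /e/, so it spirantizes to the fricative [f]. /t/ is a stop between vowels /a/ and /u/, so it spirantizes to the fricative [s]. /p/ is a stop between vowels /u/ and /i/, so it spirantizes to the fricative [f]. /b/ is a stop between vowels /o/ and /e/, so it spirantizes to the fricative [v]. → [pifeasufiovei].
/fubeenidibiukim/: /b/ is a stop between vowels /u/ and /e/, so it spirantizes to the fricative [v]. /d/ is a stop between vowels /i/ and /i/, so it spirantizes to the fricative [z]. /b/ is a stop between vowels /i/ and /i/, so it spirantizes to the fricative [v]. /k/ is a stop between vowels /u/ and /i/, so it spirantizes to the fricative [x]. → [fuveeniziviuxim].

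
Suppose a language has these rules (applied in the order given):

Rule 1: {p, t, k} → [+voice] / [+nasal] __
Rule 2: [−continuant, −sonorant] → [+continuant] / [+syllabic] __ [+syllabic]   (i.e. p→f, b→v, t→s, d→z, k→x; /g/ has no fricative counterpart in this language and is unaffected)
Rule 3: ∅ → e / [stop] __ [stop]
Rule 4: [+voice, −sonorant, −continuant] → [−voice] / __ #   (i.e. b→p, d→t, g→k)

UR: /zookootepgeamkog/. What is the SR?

Rule 1 (post-nasal voicing): /k/ is a voiceless stop immediately after the nasal /m/, so it voices to [g]. /zookootepgeamkog/ → zookootepgeamgog.
Rule 2 (intervocalic spirantization): /k/ is a stop between vowels /o/ and /o/, so it spirantizes to the fricative [x]. /t/ is a stop between vowels /o/ and /e/, so it spirantizes to the fricative [s]. /zookootepgeamgog/ → zooxoosepgeamgog.
Rule 3 (stop-cluster e-epenthesis): /p/ and /g/ form a stop–stop cluster, so [e] is inserted between them. /zooxoosepgeamgog/ → zooxoosepegeamgog.
Rule 4 (final devoicing): /g/ is a voiced stop in word-final position, so it devoices to [k]. /zooxoosepegeamgog/ → zooxoosepegeamgok.

zooxoosepegeamgok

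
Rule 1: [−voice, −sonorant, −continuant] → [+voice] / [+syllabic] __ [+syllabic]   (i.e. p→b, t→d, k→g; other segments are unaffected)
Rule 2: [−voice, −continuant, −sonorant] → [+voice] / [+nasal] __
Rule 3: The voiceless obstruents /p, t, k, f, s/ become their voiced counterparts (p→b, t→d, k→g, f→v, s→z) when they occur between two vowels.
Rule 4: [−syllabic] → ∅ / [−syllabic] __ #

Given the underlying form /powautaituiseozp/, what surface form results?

powaudaiduizeoz

Rule 1 (intervocalic voicing): /t/ is a voiceless stop between vowels /u/ and /a/, so it voices to [d]. /t/ is a voiceless stop between vowels /i/ and /u/, so it voices to [d]. /powautaituiseozp/ → powaudaiduiseozp.
Rule 2 (post-nasal voicing): no segment meets the environment; /powaudaiduiseozp/ is unchanged.
Rule 3 (intervocalic voicing): /s/ is a voiceless obstruent between vowels /i/ and /e/, so it voices to [z]. /powaudaiduiseozp/ → powaudaiduizeozp.
Rule 4 (final cluster simplification): /p/ is the second consonant of a word-final cluster /zp/, so it deletes. /powaudaiduizeozp/ → powaudaiduizeoz.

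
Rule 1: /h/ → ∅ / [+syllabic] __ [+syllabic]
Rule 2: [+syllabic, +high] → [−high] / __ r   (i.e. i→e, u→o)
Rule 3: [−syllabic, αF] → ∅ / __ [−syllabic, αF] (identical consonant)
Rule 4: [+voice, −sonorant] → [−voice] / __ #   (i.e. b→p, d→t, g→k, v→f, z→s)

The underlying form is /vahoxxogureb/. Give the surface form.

Rule 1 (intervocalic h-deletion): /h/ occurs between vowels /a/ and /o/, so it deletes. /vahoxxogureb/ → vaoxxogureb.
Rule 2 (pre-rhotic lowering): /u/ is a high vowel immediately before /r/, so it lowers to [o]. /vaoxxogureb/ → vaoxxogoreb.
Rule 3 (degemination): /xx/ is a geminate; the first /x/ deletes. /vaoxxogoreb/ → vaoxogoreb.
Rule 4 (final devoicing): /b/ is a voiced obstruent in word-final position, so it devoices to [p]. /vaoxogoreb/ → vaoxogorep.

vaoxogorep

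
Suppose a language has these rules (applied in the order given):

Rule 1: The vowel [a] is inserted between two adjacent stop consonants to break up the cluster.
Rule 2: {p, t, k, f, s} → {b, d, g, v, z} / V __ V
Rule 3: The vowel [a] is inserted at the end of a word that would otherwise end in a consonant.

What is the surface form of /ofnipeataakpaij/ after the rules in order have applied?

ofnibeadaagabaija

Rule 1 (stop-cluster a-epenthesis): /k/ and /p/ form a stop–stop cluster, so [a] is inserted between them. /ofnipeataakpaij/ → ofnipeataakapaij.
Rule 2 (intervocalic voicing): /p/ is a voiceless obstruent between vowels /i/ and /e/, so it voices to [b]. /t/ is a voiceless obstruent between vowels /a/ and /a/, so it voices to [d]. /k/ is a voiceless obstruent between vowels /a/ and /a/, so it voices to [g]. /p/ is a voiceless obstruent between vowels /a/ and /a/, so it voices to [b]. /ofnipeataakapaij/ → ofnibeadaagabaij.
Rule 3 (final a-epenthesis): the form ends in the consonant /j/, so [a] is inserted word-finally. /ofnibeadaagabaij/ → ofnibeadaagabaija.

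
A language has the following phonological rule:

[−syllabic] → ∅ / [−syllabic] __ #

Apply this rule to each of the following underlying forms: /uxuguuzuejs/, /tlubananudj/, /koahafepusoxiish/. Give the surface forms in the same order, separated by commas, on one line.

uxuguuzuej, tlubananud, koahafepusoxiis

/uxuguuzuejs/: /s/ is the second consonant of a word-final cluster /js/, so it deletes. → [uxuguuzuej].
/tlubananudj/: /j/ is the second consonant of a word-final cluster /dj/, so it deletes. → [tlubananud].
/koahafepusoxiish/: /h/ is the second consonant of a word-final cluster /sh/, so it deletes. → [koahafepusoxiis].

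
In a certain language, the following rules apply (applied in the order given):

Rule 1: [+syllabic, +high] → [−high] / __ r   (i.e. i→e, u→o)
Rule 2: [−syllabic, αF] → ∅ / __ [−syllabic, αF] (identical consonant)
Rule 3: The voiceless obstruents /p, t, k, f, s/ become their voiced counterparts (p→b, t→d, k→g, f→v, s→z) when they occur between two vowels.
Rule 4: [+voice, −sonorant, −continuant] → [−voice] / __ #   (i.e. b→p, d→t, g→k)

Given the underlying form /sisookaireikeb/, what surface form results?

Rule 1 (pre-rhotic lowering): /i/ is a high vowel immediately before /r/, so it lowers to [e]. /sisookaireikeb/ → sisookaereikeb.
Rule 2 (degemination): no segment meets the environment; /sisookaereikeb/ is unchanged.
Rule 3 (intervocalic voicing): /s/ is a voiceless obstruent between vowels /i/ and /o/, so it voices to [z]. /k/ is a voiceless obstruent between vowels /o/ and /a/, so it voices to [g]. /k/ is a voiceless obstruent between vowels /i/ and /e/, so it voices to [g]. /sisookaereikeb/ → sizoogaereigeb.
Rule 4 (final devoicing): /b/ is a voiced stop in word-final position, so it devoices to [p]. /sizoogaereigeb/ → sizoogaereigep.

sizoogaereigep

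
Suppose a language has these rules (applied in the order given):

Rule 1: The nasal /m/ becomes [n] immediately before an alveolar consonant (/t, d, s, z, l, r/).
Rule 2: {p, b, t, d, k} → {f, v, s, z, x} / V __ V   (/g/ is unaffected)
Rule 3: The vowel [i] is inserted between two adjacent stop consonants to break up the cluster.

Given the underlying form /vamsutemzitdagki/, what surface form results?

vansusenzitidagiki

Rule 1 (nasal place assimilation): /m/ precedes the alveolar consonant /s/, so it assimilates in place to [n]. /m/ precedes the alveolar consonant /z/, so it assimilates in place to [n]. /vamsutemzitdagki/ → vansutenzitdagki.
Rule 2 (intervocalic spirantization): /t/ is a stop between vowels /u/ and /e/, so it spirantizes to the fricative [s]. /vansutenzitdagki/ → vansusenzitdagki.
Rule 3 (stop-cluster i-epenthesis): /t/ and /d/ form a stop–stop cluster, so [i] is inserted between them. /g/ and /k/ form a stop–stop cluster, so [i] is inserted between them. /vansusenzitdagki/ → vansusenzitidagiki.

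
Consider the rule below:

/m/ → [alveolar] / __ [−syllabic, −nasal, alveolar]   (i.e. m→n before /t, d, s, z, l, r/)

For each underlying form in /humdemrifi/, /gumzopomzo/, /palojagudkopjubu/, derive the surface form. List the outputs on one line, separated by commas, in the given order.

hundenrifi, gunzoponzo, palojagudkopjubu

/humdemrifi/: /m/ precedes the alveolar consonant /d/, so it assimilates in place to [n]. /m/ precedes the alveolar consonant /r/, so it assimilates in place to [n]. → [hundenrifi].
/gumzopomzo/: /m/ precedes the alveolar consonant /z/, so it assimilates in place to [n]. /m/ precedes the alveolar consonant /z/, so it assimilates in place to [n]. → [gunzoponzo].
/palojagudkopjubu/: the rule's environment is not met; surfaces unchanged as [palojagudkopjubu].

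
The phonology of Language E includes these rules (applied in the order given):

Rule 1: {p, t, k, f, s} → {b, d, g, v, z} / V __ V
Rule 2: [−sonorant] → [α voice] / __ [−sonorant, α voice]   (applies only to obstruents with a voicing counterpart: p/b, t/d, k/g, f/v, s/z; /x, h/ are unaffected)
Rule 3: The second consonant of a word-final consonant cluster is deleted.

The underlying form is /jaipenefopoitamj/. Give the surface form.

Rule 1 (intervocalic voicing): /p/ is a voiceless obstruent between vowels /i/ and /e/, so it voices to [b]. /f/ is a voiceless obstruent between vowels /e/ and /o/, so it voices to [v]. /p/ is a voiceless obstruent between vowels /o/ and /o/, so it voices to [b]. /t/ is a voiceless obstruent between vowels /i/ and /a/, so it voices to [d]. /jaipenefopoitamj/ → jaibenevoboidamj.
Rule 2 (regressive voicing assimilation): no segment meets the environment; /jaibenevoboidamj/ is unchanged.
Rule 3 (final cluster simplification): /j/ is the second consonant of a word-final cluster /mj/, so it deletes. /jaibenevoboidamj/ → jaibenevoboidam.

jaibenevoboidam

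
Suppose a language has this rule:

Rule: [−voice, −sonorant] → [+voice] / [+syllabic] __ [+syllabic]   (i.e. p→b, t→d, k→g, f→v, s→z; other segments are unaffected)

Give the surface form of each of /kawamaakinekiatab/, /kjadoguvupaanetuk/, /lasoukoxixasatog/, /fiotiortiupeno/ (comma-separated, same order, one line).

kawamaaginegiadab, kjadoguvubaaneduk, lazougoxixazadog, fiodiortiubeno

/kawamaakinekiatab/: /k/ is a voiceless obstruent between vowels /a/ and /i/, so it voices to [g]. /k/ is a voiceless obstruent between vowels /e/ and /i/, so it voices to [g]. /t/ is a voiceless obstruent between vowels /a/ and /a/, so it voices to [d]. → [kawamaaginegiadab].
/kjadoguvupaanetuk/: /p/ is a voiceless obstruent between vowels /u/ and /a/, so it voices to [b]. /t/ is a voiceless obstruent between vowels /e/ and /u/, so it voices to [d]. → [kjadoguvubaaneduk].
/lasoukoxixasatog/: /s/ is a voiceless obstruent between vowels /a/ and /o/, so it voices to [z]. /k/ is a voiceless obstruent between vowels /u/ and /o/, so it voices to [g]. /s/ is a voiceless obstruent between vowels /a/ and /a/, so it voices to [z]. /t/ is a voiceless obstruent between vowels /a/ and /o/, so it voices to [d]. → [lazougoxixazadog].
/fiotiortiupeno/: /t/ is a voiceless obstruent between vowels /o/ and /i/, so it voices to [d]. /p/ is a voiceless obstruent between vowels /u/ and /e/, so it voices to [b]. → [fiodiortiubeno].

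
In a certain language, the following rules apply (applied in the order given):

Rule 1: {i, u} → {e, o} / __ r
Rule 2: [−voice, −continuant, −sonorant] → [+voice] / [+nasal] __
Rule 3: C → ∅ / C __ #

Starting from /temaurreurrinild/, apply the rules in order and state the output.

temaorreorrinil

Rule 1 (pre-rhotic lowering): /u/ is a high vowel immediately before /r/, so it lowers to [o]. /u/ is a high vowel immediately before /r/, so it lowers to [o]. /temaurreurrinild/ → temaorreorrinild.
Rule 2 (post-nasal voicing): no segment meets the environment; /temaorreorrinild/ is unchanged.
Rule 3 (final cluster simplification): /d/ is the second consonant of a word-final cluster /ld/, so it deletes. /temaorreorrinild/ → temaorreorrinil.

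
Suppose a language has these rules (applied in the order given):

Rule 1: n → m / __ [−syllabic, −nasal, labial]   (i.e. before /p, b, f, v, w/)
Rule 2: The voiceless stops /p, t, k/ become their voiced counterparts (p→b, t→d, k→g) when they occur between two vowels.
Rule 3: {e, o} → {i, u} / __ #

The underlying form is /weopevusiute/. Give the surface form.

weobevusiudi

Rule 1 (nasal place assimilation): no segment meets the environment; /weopevusiute/ is unchanged.
Rule 2 (intervocalic voicing): /p/ is a voiceless stop between vowels /o/ and /e/, so it voices to [b]. /t/ is a voiceless stop between vowels /u/ and /e/, so it voices to [d]. /weopevusiute/ → weobevusiude.
Rule 3 (final vowel raising): /e/ is a mid vowel in word-final position, so it raises to [i]. /weobevusiude/ → weobevusiudi.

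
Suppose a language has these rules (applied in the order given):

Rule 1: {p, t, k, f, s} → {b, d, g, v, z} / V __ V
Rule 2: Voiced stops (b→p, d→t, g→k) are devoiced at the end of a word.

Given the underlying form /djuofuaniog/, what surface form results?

djuovuaniok

Rule 1 (intervocalic voicing): /f/ is a voiceless obstruent between vowels /o/ and /u/, so it voices to [v]. /djuofuaniog/ → djuovuaniog.
Rule 2 (final devoicing): /g/ is a voiced stop in word-final position, so it devoices to [k]. /djuovuaniog/ → djuovuaniok.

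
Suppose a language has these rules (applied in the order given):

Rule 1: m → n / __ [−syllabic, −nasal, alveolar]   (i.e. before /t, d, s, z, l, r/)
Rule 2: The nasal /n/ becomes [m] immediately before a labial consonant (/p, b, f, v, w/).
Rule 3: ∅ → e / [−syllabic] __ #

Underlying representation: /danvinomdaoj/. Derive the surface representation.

damvinondaoje

Rule 1 (nasal place assimilation): /m/ precedes the alveolar consonant /d/, so it assimilates in place to [n]. /danvinomdaoj/ → danvinondaoj.
Rule 2 (nasal place assimilation): /n/ precedes the labial consonant /v/, so it assimilates in place to [m]. /danvinondaoj/ → damvinondaoj.
Rule 3 (final e-epenthesis): the form ends in the consonant /j/, so [e] is inserted word-finally. /damvinondaoj/ → damvinondaoje.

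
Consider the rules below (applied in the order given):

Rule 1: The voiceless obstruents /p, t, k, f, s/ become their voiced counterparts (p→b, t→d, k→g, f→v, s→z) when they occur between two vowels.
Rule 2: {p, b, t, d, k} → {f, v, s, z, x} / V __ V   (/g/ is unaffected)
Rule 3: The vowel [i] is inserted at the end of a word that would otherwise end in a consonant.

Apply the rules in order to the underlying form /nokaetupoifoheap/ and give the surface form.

Rule 1 (intervocalic voicing): /k/ is a voiceless obstruent between vowels /o/ and /a/, so it voices to [g]. /t/ is a voiceless obstruent between vowels /e/ and /u/, so it voices to [d]. /p/ is a voiceless obstruent between vowels /u/ and /o/, so it voices to [b]. /f/ is a voiceless obstruent between vowels /i/ and /o/, so it voices to [v]. /nokaetupoifoheap/ → nogaeduboivoheap.
Rule 2 (intervocalic spirantization): /d/ is a stop between vowels /e/ and /u/, so it spirantizes to the fricative [z]. /b/ is a stop between vowels /u/ and /o/, so it spirantizes to the fricative [v]. /nogaeduboivoheap/ → nogaezuvoivoheap.
Rule 3 (final i-epenthesis): the form ends in the consonant /p/, so [i] is inserted word-finally. /nogaezuvoivoheap/ → nogaezuvoivoheapi.

nogaezuvoivoheapi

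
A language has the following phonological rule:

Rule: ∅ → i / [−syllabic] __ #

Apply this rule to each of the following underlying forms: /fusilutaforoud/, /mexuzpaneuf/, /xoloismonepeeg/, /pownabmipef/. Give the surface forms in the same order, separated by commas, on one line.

fusilutaforoudi, mexuzpaneufi, xoloismonepeegi, pownabmipefi

/fusilutaforoud/: the form ends in the consonant /d/, so [i] is inserted word-finally. → [fusilutaforoudi].
/mexuzpaneuf/: the form ends in the consonant /f/, so [i] is inserted word-finally. → [mexuzpaneufi].
/xoloismonepeeg/: the form ends in the consonant /g/, so [i] is inserted word-finally. → [xoloismonepeegi].
/pownabmipef/: the form ends in the consonant /f/, so [i] is inserted word-finally. → [pownabmipefi].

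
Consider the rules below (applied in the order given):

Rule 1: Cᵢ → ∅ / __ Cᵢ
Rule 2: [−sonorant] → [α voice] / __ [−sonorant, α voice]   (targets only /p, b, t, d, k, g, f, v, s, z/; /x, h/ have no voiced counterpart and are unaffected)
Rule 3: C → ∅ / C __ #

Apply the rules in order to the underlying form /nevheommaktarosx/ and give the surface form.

Rule 1 (degemination): /mm/ is a geminate; the first /m/ deletes. /nevheommaktarosx/ → nevheomaktarosx.
Rule 2 (regressive voicing assimilation): /v/ precedes the voiceless obstruent /h/, so it devoices to [f] by assimilation. /nevheomaktarosx/ → nefheomaktarosx.
Rule 3 (final cluster simplification): /x/ is the second consonant of a word-final cluster /sx/, so it deletes. /nefheomaktarosx/ → nefheomaktaros.

nefheomaktaros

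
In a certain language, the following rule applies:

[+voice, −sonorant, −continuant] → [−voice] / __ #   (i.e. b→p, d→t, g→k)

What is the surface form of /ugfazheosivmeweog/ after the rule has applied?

/g/ is a voiced stop in word-final position, so it devoices to [k].
The other instance of /g/ does not occur in the required environment and remains unchanged.
Surface form: [ugfazheosivmeweok].

ugfazheosivmeweok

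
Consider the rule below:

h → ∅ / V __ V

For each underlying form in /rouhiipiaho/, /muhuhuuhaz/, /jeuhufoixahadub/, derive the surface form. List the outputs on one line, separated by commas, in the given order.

rouiipiao, muuuuaz, jeuufoixaadub

/rouhiipiaho/: /h/ occurs between vowels /u/ and /i/, so it deletes. /h/ occurs between vowels /a/ and /o/, so it deletes. → [rouiipiao].
/muhuhuuhaz/: /h/ occurs between vowels /u/ and /u/, so it deletes. /h/ occurs between vowels /u/ and /u/, so it deletes. /h/ occurs between vowels /u/ and /a/, so it deletes. → [muuuuaz].
/jeuhufoixahadub/: /h/ occurs between vowels /u/ and /u/, so it deletes. /h/ occurs between vowels /a/ and /a/, so it deletes. → [jeuufoixaadub].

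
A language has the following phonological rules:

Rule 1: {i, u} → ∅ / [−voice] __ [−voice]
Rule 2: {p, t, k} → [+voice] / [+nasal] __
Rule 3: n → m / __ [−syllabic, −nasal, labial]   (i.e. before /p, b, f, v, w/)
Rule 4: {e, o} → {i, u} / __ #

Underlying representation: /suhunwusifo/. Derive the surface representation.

shumwusfu

Rule 1 (high vowel syncope): /u/ is a high vowel flanked by voiceless consonants /s/ and /h/, so it deletes. /i/ is a high vowel flanked by voiceless consonants /s/ and /f/, so it deletes. /suhunwusifo/ → shunwusfo.
Rule 2 (post-nasal voicing): no segment meets the environment; /shunwusfo/ is unchanged.
Rule 3 (nasal place assimilation): /n/ precedes the labial consonant /w/, so it assimilates in place to [m]. /shunwusfo/ → shumwusfo.
Rule 4 (final vowel raising): /o/ is a mid vowel in word-final position, so it raises to [u]. /shumwusfo/ → shumwusfu.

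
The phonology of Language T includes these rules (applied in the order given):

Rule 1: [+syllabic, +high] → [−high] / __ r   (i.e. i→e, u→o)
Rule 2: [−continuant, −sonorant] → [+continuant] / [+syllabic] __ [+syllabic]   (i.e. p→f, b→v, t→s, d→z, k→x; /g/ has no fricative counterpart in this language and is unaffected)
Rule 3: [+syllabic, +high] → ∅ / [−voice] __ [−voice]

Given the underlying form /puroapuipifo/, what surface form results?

poroafuiffo

Rule 1 (pre-rhotic lowering): /u/ is a high vowel immediately before /r/, so it lowers to [o]. /puroapuipifo/ → poroapuipifo.
Rule 2 (intervocalic spirantization): /p/ is a stop between vowels /a/ and /u/, so it spirantizes to the fricative [f]. /p/ is a stop between vowels /i/ and /i/, so it spirantizes to the fricative [f]. /poroapuipifo/ → poroafuififo.
Rule 3 (high vowel syncope): /i/ is a high vowel flanked by voiceless consonants /f/ and /f/, so it deletes. /poroafuififo/ → poroafuiffo.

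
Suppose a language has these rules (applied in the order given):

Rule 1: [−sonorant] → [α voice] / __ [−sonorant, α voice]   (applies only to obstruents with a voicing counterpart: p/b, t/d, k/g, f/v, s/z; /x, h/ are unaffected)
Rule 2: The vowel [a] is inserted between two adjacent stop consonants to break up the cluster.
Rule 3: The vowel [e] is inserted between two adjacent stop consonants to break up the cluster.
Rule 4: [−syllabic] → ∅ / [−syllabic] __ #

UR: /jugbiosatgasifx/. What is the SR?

Rule 1 (regressive voicing assimilation): /t/ precedes the voiced obstruent /g/, so it voices to [d] by assimilation. /jugbiosatgasifx/ → jugbiosadgasifx.
Rule 2 (stop-cluster a-epenthesis): /g/ and /b/ form a stop–stop cluster, so [a] is inserted between them. /d/ and /g/ form a stop–stop cluster, so [a] is inserted between them. /jugbiosadgasifx/ → jugabiosadagasifx.
Rule 3 (stop-cluster e-epenthesis): no segment meets the environment; /jugabiosadagasifx/ is unchanged.
Rule 4 (final cluster simplification): /x/ is the second consonant of a word-final cluster /fx/, so it deletes. /jugabiosadagasifx/ → jugabiosadagasif.

jugabiosadagasif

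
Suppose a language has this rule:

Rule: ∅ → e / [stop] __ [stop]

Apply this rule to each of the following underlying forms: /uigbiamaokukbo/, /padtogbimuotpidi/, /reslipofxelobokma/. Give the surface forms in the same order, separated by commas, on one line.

/uigbiamaokukbo/: /g/ and /b/ form a stop–stop cluster, so [e] is inserted between them. /k/ and /b/ form a stop–stop cluster, so [e] is inserted between them. → [uigebiamaokukebo].
/padtogbimuotpidi/: /d/ and /t/ form a stop–stop cluster, so [e] is inserted between them. /g/ and /b/ form a stop–stop cluster, so [e] is inserted between them. /t/ and /p/ form a stop–stop cluster, so [e] is inserted between them. → [padetogebimuotepidi].
/reslipofxelobokma/: the rule's environment is not met; surfaces unchanged as [reslipofxelobokma].

uigebiamaokukebo, padetogebimuotepidi, reslipofxelobokma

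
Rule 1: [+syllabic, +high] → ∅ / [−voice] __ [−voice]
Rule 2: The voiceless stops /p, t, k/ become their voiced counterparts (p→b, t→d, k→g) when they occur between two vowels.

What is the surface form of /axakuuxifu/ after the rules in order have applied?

axaguuxfu

Rule 1 (high vowel syncope): /i/ is a high vowel flanked by voiceless consonants /x/ and /f/, so it deletes. /axakuuxifu/ → axakuuxfu.
Rule 2 (intervocalic voicing): /k/ is a voiceless stop between vowels /a/ and /u/, so it voices to [g]. /axakuuxfu/ → axaguuxfu.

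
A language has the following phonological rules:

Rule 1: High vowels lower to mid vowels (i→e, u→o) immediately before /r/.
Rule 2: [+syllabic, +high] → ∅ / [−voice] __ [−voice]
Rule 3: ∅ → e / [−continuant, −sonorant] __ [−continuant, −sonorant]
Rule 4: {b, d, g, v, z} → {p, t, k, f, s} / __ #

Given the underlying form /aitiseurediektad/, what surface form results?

aitseoredieketat

Rule 1 (pre-rhotic lowering): /u/ is a high vowel immediately before /r/, so it lowers to [o]. /aitiseurediektad/ → aitiseorediektad.
Rule 2 (high vowel syncope): /i/ is a high vowel flanked by voiceless consonants /t/ and /s/, so it deletes. /aitiseorediektad/ → aitseorediektad.
Rule 3 (stop-cluster e-epenthesis): /k/ and /t/ form a stop–stop cluster, so [e] is inserted between them. /aitseorediektad/ → aitseoredieketad.
Rule 4 (final devoicing): /d/ is a voiced obstruent in word-final position, so it devoices to [t]. /aitseoredieketad/ → aitseoredieketat.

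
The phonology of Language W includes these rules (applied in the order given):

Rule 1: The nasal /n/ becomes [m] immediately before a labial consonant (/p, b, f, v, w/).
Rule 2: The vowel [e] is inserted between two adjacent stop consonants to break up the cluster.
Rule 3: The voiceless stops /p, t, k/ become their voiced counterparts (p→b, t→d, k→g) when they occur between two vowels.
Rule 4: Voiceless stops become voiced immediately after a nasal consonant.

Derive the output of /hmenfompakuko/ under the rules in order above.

hmemfombagugo

Rule 1 (nasal place assimilation): /n/ precedes the labial consonant /f/, so it assimilates in place to [m]. /hmenfompakuko/ → hmemfompakuko.
Rule 2 (stop-cluster e-epenthesis): no segment meets the environment; /hmemfompakuko/ is unchanged.
Rule 3 (intervocalic voicing): /k/ is a voiceless stop between vowels /a/ and /u/, so it voices to [g]. /k/ is a voiceless stop between vowels /u/ and /o/, so it voices to [g]. /hmemfompakuko/ → hmemfompagugo.
Rule 4 (post-nasal voicing): /p/ is a voiceless stop immediately after the nasal /m/, so it voices to [b]. /hmemfompagugo/ → hmemfombagugo.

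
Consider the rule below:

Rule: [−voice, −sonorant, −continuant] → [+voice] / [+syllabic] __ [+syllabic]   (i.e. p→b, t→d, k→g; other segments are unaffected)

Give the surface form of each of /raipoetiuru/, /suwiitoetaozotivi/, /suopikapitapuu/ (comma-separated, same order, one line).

raiboediuru, suwiidoedaozodivi, suobigabidabuu

/raipoetiuru/: /p/ is a voiceless stop between vowels /i/ and /o/, so it voices to [b]. /t/ is a voiceless stop between vowels /e/ and /i/, so it voices to [d]. → [raiboediuru].
/suwiitoetaozotivi/: /t/ is a voiceless stop between vowels /i/ and /o/, so it voices to [d]. /t/ is a voiceless stop between vowels /e/ and /a/, so it voices to [d]. /t/ is a voiceless stop between vowels /o/ and /i/, so it voices to [d]. → [suwiidoedaozodivi].
/suopikapitapuu/: /p/ is a voiceless stop between vowels /o/ and /i/, so it voices to [b]. /k/ is a voiceless stop between vowels /i/ and /a/, so it voices to [g]. /p/ is a voiceless stop between vowels /a/ and /i/, so it voices to [b]. /t/ is a voiceless stop between vowels /i/ and /a/, so it voices to [d]. /p/ is a voiceless stop between vowels /a/ and /u/, so it voices to [b]. → [suobigabidabuu].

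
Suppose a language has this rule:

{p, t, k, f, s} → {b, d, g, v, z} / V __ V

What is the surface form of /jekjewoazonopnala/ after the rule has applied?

jekjewoazonopnala

No segment of /jekjewoazonopnala/ meets the structural description of the rule, so the form surfaces unchanged.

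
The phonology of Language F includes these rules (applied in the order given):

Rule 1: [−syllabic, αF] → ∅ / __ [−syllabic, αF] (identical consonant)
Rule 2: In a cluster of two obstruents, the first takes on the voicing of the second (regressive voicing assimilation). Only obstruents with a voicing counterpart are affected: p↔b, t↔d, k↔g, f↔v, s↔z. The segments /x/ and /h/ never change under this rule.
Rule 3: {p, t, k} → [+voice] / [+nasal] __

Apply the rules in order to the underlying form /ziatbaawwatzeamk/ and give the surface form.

ziadbaawadzeamg

Rule 1 (degemination): /ww/ is a geminate; the first /w/ deletes. /ziatbaawwatzeamk/ → ziatbaawatzeamk.
Rule 2 (regressive voicing assimilation): /t/ precedes the voiced obstruent /b/, so it voices to [d] by assimilation. /t/ precedes the voiced obstruent /z/, so it voices to [d] by assimilation. /ziatbaawatzeamk/ → ziadbaawadzeamk.
Rule 3 (post-nasal voicing): /k/ is a voiceless stop immediately after the nasal /m/, so it voices to [g]. /ziadbaawadzeamk/ → ziadbaawadzeamg.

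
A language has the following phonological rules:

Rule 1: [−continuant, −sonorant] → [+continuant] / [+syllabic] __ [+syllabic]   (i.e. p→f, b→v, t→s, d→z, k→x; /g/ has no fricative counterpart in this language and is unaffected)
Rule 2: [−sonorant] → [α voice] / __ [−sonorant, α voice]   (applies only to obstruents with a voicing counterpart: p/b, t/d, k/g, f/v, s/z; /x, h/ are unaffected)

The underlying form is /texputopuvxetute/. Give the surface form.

texpusofufxesuse

Rule 1 (intervocalic spirantization): /t/ is a stop between vowels /u/ and /o/, so it spirantizes to the fricative [s]. /p/ is a stop between vowels /o/ and /u/, so it spirantizes to the fricative [f]. /t/ is a stop between vowels /e/ and /u/, so it spirantizes to the fricative [s]. /t/ is a stop between vowels /u/ and /e/, so it spirantizes to the fricative [s]. /texputopuvxetute/ → texpusofuvxesuse.
Rule 2 (regressive voicing assimilation): /v/ precedes the voiceless obstruent /x/, so it devoices to [f] by assimilation. /texpusofuvxesuse/ → texpusofufxesuse.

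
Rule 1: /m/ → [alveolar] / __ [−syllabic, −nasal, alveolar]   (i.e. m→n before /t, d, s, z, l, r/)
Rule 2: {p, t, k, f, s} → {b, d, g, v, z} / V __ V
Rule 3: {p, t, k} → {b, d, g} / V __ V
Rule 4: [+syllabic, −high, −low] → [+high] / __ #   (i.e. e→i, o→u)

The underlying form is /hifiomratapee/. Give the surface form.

hivionradabei

Rule 1 (nasal place assimilation): /m/ precedes the alveolar consonant /r/, so it assimilates in place to [n]. /hifiomratapee/ → hifionratapee.
Rule 2 (intervocalic voicing): /f/ is a voiceless obstruent between vowels /i/ and /i/, so it voices to [v]. /t/ is a voiceless obstruent between vowels /a/ and /a/, so it voices to [d]. /p/ is a voiceless obstruent between vowels /a/ and /e/, so it voices to [b]. /hifionratapee/ → hivionradabee.
Rule 3 (intervocalic voicing): no segment meets the environment; /hivionradabee/ is unchanged.
Rule 4 (final vowel raising): /e/ is a mid vowel in word-final position, so it raises to [i]. /hivionradabee/ → hivionradabei.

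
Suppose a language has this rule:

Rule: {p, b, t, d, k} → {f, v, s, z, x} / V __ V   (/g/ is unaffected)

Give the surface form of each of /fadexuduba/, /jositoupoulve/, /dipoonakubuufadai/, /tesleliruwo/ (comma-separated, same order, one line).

fazexuzuva, josisoufoulve, difoonaxuvuufazai, tesleliruwo

/fadexuduba/: /d/ is a stop between vowels /a/ and /e/, so it spirantizes to the fricative [z]. /d/ is a stop between vowels /u/ and /u/, so it spirantizes to the fricative [z]. /b/ is a stop between vowels /u/ and /a/, so it spirantizes to the fricative [v]. → [fazexuzuva].
/jositoupoulve/: /t/ is a stop between vowels /i/ and /o/, so it spirantizes to the fricative [s]. /p/ is a stop between vowels /u/ and /o/, so it spirantizes to the fricative [f]. → [josisoufoulve].
/dipoonakubuufadai/: /p/ is a stop between vowels /i/ and /o/, so it spirantizes to the fricative [f]. /k/ is a stop between vowels /a/ and /u/, so it spirantizes to the fricative [x]. /b/ is a stop between vowels /u/ and /u/, so it spirantizes to the fricative [v]. /d/ is a stop between vowels /a/ and /a/, so it spirantizes to the fricative [z]. → [difoonaxuvuufazai].
/tesleliruwo/: the rule's environment is not met; surfaces unchanged as [tesleliruwo].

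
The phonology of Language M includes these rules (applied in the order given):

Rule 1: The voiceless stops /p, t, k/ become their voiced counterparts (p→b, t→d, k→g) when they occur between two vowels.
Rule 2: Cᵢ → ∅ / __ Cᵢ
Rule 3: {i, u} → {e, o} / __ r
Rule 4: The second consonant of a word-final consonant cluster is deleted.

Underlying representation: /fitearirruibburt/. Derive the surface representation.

fideareruibor

Rule 1 (intervocalic voicing): /t/ is a voiceless stop between vowels /i/ and /e/, so it voices to [d]. /fitearirruibburt/ → fidearirruibburt.
Rule 2 (degemination): /rr/ is a geminate; the first /r/ deletes. /bb/ is a geminate; the first /b/ deletes. /fidearirruibburt/ → fideariruiburt.
Rule 3 (pre-rhotic lowering): /i/ is a high vowel immediately before /r/, so it lowers to [e]. /u/ is a high vowel immediately before /r/, so it lowers to [o]. /fideariruiburt/ → fideareruibort.
Rule 4 (final cluster simplification): /t/ is the second consonant of a word-final cluster /rt/, so it deletes. /fideareruibort/ → fideareruibor.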